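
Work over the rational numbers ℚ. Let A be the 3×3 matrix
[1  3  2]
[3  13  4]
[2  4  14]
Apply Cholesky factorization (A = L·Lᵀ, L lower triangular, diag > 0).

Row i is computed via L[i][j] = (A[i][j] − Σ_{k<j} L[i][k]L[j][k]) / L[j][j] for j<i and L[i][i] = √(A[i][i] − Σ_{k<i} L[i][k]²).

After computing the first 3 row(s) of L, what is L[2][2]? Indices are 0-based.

Step 1: L[0][0] = √(1) = 1.
  L[1][0] = (3) / L[0][0] = 3.
Step 2: L[1][1] = √(4) = 2.
  L[2][0] = (2) / L[0][0] = 2.
  L[2][1] = (-2) / L[1][1] = -1.
Step 3: L[2][2] = √(9) = 3.

L[2][2] = 3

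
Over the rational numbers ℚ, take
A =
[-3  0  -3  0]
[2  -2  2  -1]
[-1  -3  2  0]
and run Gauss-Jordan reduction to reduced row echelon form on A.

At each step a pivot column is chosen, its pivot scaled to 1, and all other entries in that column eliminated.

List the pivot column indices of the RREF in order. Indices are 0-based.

step 1: normalize row 0 (÷-3) = (1, 0, 1, 0)
  row 1: subtract 2×row0 = (0, -2, 0, -1)
  row 2: subtract -1×row0 = (0, -3, 3, 0)
step 2: normalize row 1 (÷-2) = (0, 1, 0, 1/2)
  row 2: subtract -3×row1 = (0, 0, 3, 3/2)
step 3: normalize row 2 (÷3) = (0, 0, 1, 1/2)
  row 0: subtract 1×row2 = (1, 0, 0, -1/2)

pivot columns: 0, 1, 2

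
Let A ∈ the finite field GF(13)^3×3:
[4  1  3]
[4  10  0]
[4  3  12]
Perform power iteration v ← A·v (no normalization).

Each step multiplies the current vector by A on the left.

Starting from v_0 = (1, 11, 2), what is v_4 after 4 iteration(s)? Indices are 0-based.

v_0 = (1, 11, 2).
v_1 = A·v_0 = (8, 10, 9).
v_2 = A·v_1 = (4, 2, 1).
v_3 = A·v_2 = (8, 10, 8).
v_4 = A·v_3 = (1, 2, 2).

v_4 = (1, 2, 2)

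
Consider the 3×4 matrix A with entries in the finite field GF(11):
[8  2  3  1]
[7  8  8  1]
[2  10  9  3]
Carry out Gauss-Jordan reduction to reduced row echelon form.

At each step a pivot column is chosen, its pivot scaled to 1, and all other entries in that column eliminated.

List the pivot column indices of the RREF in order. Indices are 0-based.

pivot columns: 0, 1, 2

step 1: normalize row 0 (÷8) = (1, 3, 10, 7)
  row 1: subtract 7×row0 = (0, 9, 4, 7)
  row 2: subtract 2×row0 = (0, 4, 0, 0)
step 2: normalize row 1 (÷9) = (0, 1, 9, 2)
  row 0: subtract 3×row1 = (1, 0, 5, 1)
  row 2: subtract 4×row1 = (0, 0, 8, 3)
step 3: normalize row 2 (÷8) = (0, 0, 1, 10)
  row 0: subtract 5×row2 = (1, 0, 0, 6)
  row 1: subtract 9×row2 = (0, 1, 0, 0)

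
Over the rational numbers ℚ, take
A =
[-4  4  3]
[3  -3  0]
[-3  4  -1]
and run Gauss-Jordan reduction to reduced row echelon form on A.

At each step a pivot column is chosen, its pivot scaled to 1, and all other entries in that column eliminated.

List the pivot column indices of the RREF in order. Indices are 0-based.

pivot(0,0)=-4: scale R0 → (1, -1, -3/4)
  clear (1,0): R1 −= (3)R0 → (0, 0, 9/4)
  clear (2,0): R2 −= (-3)R0 → (0, 1, -13/4)
pivot(1,1): swap R1↔R2
pivot(1,1)=1: scale R1 → (0, 1, -13/4)
  clear (0,1): R0 −= (-1)R1 → (1, 0, -4)
pivot(2,2)=9/4: scale R2 → (0, 0, 1)
  clear (0,2): R0 −= (-4)R2 → (1, 0, 0)
  clear (1,2): R1 −= (-13/4)R2 → (0, 1, 0)

pivot columns: 0, 1, 2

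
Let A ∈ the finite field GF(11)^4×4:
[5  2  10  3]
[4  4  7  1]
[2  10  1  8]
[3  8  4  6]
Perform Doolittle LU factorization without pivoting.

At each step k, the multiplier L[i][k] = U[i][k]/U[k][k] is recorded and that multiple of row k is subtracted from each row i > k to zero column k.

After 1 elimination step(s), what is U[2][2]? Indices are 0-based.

k=0: U[0][0]=5
  eliminate (1,0): mult=3, new row 1: (0, 9, 10, 3); set L[1][0]=3
  eliminate (2,0): mult=7, new row 2: (0, 7, 8, 9); set L[2][0]=7
  eliminate (3,0): mult=5, new row 3: (0, 9, 9, 2); set L[3][0]=5

U[2][2] = 8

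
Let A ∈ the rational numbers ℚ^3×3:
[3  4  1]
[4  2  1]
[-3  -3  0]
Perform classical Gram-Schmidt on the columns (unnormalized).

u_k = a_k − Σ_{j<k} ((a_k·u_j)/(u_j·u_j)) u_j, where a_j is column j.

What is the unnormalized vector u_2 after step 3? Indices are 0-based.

Step 1: u_0 = a_0 = (3, 4, -3).
Step 2: u_1 = a_1 − (29/34)·u_0 = (49/34, -24/17, -15/34).
Step 3: u_2 = a_2 − (7/34)·u_0 − (1/145)·u_1 = (54/145, 27/145, 18/29).

u_2 = (54/145, 27/145, 18/29)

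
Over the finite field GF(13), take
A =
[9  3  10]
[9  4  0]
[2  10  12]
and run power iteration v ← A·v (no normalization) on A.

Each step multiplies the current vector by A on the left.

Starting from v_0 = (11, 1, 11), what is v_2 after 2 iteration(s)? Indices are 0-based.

v_0 = (11, 1, 11).
v_1 = A·v_0 = (4, 12, 8).
v_2 = A·v_1 = (9, 6, 3).

v_2 = (9, 6, 3)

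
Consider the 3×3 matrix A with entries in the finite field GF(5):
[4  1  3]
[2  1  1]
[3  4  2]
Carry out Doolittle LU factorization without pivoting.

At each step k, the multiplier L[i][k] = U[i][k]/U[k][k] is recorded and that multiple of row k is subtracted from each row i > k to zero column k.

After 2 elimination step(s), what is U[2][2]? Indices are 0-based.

U[2][2] = 3

Step 1: pivot at (0,0) is 4.
  row1 ← row1 − (3)·row0  ⇒  L[1][0]=3, U row1=(0, 3, 2)
  row2 ← row2 − (2)·row0  ⇒  L[2][0]=2, U row2=(0, 2, 1)
Step 2: pivot at (1,1) is 3.
  row2 ← row2 − (4)·row1  ⇒  L[2][1]=4, U row2=(0, 0, 3)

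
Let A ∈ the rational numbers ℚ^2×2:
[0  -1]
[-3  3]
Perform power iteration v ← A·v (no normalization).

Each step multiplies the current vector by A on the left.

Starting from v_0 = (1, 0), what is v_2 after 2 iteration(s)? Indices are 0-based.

v_0 = (1, 0).
v_1 = A·v_0 = (0, -3).
v_2 = A·v_1 = (3, -9).

v_2 = (3, -9)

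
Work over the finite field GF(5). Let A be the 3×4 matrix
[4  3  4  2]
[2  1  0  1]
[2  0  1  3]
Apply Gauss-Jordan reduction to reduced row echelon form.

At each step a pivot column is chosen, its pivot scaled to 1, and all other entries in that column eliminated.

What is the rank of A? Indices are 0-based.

rank = 3

pivot(0,0)=4: scale R0 → (1, 2, 1, 3)
  clear (1,0): R1 −= (2)R0 → (0, 2, 3, 0)
  clear (2,0): R2 −= (2)R0 → (0, 1, 4, 2)
pivot(1,1)=2: scale R1 → (0, 1, 4, 0)
  clear (0,1): R0 −= (2)R1 → (1, 0, 3, 3)
  clear (2,1): R2 −= (1)R1 → (0, 0, 0, 2)
col 2: no nonzero at/below row 2; advance.
pivot(2,3)=2: scale R2 → (0, 0, 0, 1)
  clear (0,3): R0 −= (3)R2 → (1, 0, 3, 0)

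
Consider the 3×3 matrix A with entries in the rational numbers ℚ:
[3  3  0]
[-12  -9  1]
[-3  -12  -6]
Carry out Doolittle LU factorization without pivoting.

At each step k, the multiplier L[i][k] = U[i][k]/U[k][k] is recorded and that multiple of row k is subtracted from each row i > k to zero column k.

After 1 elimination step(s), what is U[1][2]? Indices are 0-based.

Step 1: pivot at (0,0) is 3.
  row1 ← row1 − (-4)·row0  ⇒  L[1][0]=-4, U row1=(0, 3, 1)
  row2 ← row2 − (-1)·row0  ⇒  L[2][0]=-1, U row2=(0, -9, -6)

U[1][2] = 1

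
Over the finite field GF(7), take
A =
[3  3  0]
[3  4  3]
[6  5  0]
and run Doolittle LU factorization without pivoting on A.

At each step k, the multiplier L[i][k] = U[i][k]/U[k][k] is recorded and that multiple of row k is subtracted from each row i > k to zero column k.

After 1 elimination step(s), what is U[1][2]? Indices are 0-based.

Step 1: pivot at (0,0) is 3.
  row1 ← row1 − (1)·row0  ⇒  L[1][0]=1, U row1=(0, 1, 3)
  row2 ← row2 − (2)·row0  ⇒  L[2][0]=2, U row2=(0, 6, 0)

U[1][2] = 3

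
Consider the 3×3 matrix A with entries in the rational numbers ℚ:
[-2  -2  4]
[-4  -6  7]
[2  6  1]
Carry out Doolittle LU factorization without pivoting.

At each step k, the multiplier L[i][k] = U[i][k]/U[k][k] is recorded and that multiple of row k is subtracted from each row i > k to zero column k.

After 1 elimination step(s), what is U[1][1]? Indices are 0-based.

U[1][1] = -2

k=0: U[0][0]=-2
  eliminate (1,0): mult=2, new row 1: (0, -2, -1); set L[1][0]=2
  eliminate (2,0): mult=-1, new row 2: (0, 4, 5); set L[2][0]=-1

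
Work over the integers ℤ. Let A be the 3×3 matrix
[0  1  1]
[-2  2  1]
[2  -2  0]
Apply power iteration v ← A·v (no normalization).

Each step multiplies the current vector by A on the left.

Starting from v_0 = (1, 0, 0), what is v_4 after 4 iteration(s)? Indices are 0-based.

v_4 = (4, 0, 4)

v_0 = (1, 0, 0).
v_1 = A·v_0 = (0, -2, 2).
v_2 = A·v_1 = (0, -2, 4).
v_3 = A·v_2 = (2, 0, 4).
v_4 = A·v_3 = (4, 0, 4).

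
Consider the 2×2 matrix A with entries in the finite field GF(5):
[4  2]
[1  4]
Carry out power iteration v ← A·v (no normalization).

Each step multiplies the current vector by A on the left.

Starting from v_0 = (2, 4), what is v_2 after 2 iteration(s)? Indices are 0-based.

v_0 = (2, 4).
v_1 = A·v_0 = (1, 3).
v_2 = A·v_1 = (0, 3).

v_2 = (0, 3)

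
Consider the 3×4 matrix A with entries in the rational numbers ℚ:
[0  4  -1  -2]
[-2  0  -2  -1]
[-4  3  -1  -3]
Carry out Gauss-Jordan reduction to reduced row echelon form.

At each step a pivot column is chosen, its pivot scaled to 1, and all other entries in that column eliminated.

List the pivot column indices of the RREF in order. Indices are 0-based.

pivot columns: 0, 1, 2

[1] R0 <-> R1
[1] R0 /= -2  ⇒  (1, 0, 1, 1/2)
     R2 -= -4·R0  ⇒  (0, 3, 3, -1)
[2] R1 /= 4  ⇒  (0, 1, -1/4, -1/2)
     R2 -= 3·R1  ⇒  (0, 0, 15/4, 1/2)
[3] R2 /= 15/4  ⇒  (0, 0, 1, 2/15)
     R0 -= 1·R2  ⇒  (1, 0, 0, 11/30)
     R1 -= -1/4·R2  ⇒  (0, 1, 0, -7/15)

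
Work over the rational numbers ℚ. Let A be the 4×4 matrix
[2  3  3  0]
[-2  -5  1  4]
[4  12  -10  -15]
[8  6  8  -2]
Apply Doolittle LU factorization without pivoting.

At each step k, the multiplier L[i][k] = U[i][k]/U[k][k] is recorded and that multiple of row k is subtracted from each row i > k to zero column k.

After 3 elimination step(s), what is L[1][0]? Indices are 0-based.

L[1][0] = -1

[col 0] pivot 2
  R1 -= -1*R0 → (0, -2, 4, 4)  (L[1][0] := -1)
  R2 -= 2*R0 → (0, 6, -16, -15)  (L[2][0] := 2)
  R3 -= 4*R0 → (0, -6, -4, -2)  (L[3][0] := 4)
[col 1] pivot -2
  R2 -= -3*R1 → (0, 0, -4, -3)  (L[2][1] := -3)
  R3 -= 3*R1 → (0, 0, -16, -14)  (L[3][1] := 3)
[col 2] pivot -4
  R3 -= 4*R2 → (0, 0, 0, -2)  (L[3][2] := 4)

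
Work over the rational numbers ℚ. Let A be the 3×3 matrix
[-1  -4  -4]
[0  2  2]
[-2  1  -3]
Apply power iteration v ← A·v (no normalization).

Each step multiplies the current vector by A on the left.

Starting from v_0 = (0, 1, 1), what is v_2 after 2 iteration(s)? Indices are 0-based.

v_2 = (0, 4, 26)

v_0 = (0, 1, 1).
v_1 = A·v_0 = (-8, 4, -2).
v_2 = A·v_1 = (0, 4, 26).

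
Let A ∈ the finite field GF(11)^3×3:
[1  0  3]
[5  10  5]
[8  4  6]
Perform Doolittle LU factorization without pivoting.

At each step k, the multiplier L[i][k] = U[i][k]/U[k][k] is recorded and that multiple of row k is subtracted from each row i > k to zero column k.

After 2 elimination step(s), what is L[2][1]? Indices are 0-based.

k=0: U[0][0]=1
  eliminate (1,0): mult=5, new row 1: (0, 10, 1); set L[1][0]=5
  eliminate (2,0): mult=8, new row 2: (0, 4, 4); set L[2][0]=8
k=1: U[1][1]=10
  eliminate (2,1): mult=7, new row 2: (0, 0, 8); set L[2][1]=7

L[2][1] = 7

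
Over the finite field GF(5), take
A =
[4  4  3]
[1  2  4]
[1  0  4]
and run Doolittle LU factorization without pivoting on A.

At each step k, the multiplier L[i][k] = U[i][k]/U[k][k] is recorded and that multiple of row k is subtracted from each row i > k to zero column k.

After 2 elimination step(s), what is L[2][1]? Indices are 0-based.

L[2][1] = 4

k=0: U[0][0]=4
  eliminate (1,0): mult=4, new row 1: (0, 1, 2); set L[1][0]=4
  eliminate (2,0): mult=4, new row 2: (0, 4, 2); set L[2][0]=4
k=1: U[1][1]=1
  eliminate (2,1): mult=4, new row 2: (0, 0, 4); set L[2][1]=4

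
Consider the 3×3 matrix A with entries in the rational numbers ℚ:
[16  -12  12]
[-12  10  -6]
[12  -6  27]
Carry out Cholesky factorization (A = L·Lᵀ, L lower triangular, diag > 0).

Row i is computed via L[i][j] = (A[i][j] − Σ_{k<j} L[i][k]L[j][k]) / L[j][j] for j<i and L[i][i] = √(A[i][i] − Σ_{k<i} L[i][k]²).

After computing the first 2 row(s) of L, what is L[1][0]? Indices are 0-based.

Step 1: L[0][0] = √(16) = 4.
  L[1][0] = (-12) / L[0][0] = -3.
Step 2: L[1][1] = √(1) = 1.

L[1][0] = -3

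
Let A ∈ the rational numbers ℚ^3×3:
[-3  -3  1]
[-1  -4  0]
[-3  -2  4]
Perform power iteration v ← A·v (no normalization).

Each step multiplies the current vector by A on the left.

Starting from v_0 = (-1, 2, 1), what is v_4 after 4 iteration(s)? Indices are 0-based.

v_0 = (-1, 2, 1).
v_1 = A·v_0 = (-2, -7, 3).
v_2 = A·v_1 = (30, 30, 32).
v_3 = A·v_2 = (-148, -150, -22).
v_4 = A·v_3 = (872, 748, 656).

v_4 = (872, 748, 656)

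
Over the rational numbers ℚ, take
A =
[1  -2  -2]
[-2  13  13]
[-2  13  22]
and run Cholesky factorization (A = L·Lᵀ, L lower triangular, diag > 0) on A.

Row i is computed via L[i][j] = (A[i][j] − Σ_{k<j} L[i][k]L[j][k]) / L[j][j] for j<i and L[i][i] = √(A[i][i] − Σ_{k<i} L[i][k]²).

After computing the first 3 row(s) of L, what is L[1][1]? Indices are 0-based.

Step 1: L[0][0] = √(1) = 1.
  L[1][0] = (-2) / L[0][0] = -2.
Step 2: L[1][1] = √(9) = 3.
  L[2][0] = (-2) / L[0][0] = -2.
  L[2][1] = (9) / L[1][1] = 3.
Step 3: L[2][2] = √(9) = 3.

L[1][1] = 3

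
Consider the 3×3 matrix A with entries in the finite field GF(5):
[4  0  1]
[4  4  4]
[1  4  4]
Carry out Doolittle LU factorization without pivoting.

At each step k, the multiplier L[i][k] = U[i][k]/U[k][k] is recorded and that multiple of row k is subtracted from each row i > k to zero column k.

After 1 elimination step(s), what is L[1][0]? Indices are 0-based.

k=0: U[0][0]=4
  eliminate (1,0): mult=1, new row 1: (0, 4, 3); set L[1][0]=1
  eliminate (2,0): mult=4, new row 2: (0, 4, 0); set L[2][0]=4

L[1][0] = 1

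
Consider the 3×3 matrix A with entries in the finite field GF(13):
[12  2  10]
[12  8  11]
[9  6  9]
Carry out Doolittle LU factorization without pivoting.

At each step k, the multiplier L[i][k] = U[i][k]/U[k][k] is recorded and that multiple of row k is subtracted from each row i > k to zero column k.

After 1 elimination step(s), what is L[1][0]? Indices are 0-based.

L[1][0] = 1

[col 0] pivot 12
  R1 -= 1*R0 → (0, 6, 1)  (L[1][0] := 1)
  R2 -= 4*R0 → (0, 11, 8)  (L[2][0] := 4)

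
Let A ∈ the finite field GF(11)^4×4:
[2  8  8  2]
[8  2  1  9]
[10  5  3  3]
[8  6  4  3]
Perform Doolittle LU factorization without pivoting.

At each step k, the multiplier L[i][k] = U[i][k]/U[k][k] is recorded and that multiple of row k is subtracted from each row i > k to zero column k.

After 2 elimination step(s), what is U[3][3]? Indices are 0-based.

U[3][3] = 0

[col 0] pivot 2
  R1 -= 4*R0 → (0, 3, 2, 1)  (L[1][0] := 4)
  R2 -= 5*R0 → (0, 9, 7, 4)  (L[2][0] := 5)
  R3 -= 4*R0 → (0, 7, 5, 6)  (L[3][0] := 4)
[col 1] pivot 3
  R2 -= 3*R1 → (0, 0, 1, 1)  (L[2][1] := 3)
  R3 -= 6*R1 → (0, 0, 4, 0)  (L[3][1] := 6)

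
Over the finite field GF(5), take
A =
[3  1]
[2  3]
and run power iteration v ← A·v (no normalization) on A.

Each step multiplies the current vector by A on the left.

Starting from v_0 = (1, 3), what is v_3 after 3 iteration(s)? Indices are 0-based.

v_3 = (2, 3)

v_0 = (1, 3).
v_1 = A·v_0 = (1, 1).
v_2 = A·v_1 = (4, 0).
v_3 = A·v_2 = (2, 3).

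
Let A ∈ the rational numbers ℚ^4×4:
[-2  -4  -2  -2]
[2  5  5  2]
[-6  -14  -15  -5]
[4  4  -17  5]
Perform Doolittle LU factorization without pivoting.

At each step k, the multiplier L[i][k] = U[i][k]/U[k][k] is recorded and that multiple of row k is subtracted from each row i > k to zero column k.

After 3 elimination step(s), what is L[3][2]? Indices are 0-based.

[col 0] pivot -2
  R1 -= -1*R0 → (0, 1, 3, 0)  (L[1][0] := -1)
  R2 -= 3*R0 → (0, -2, -9, 1)  (L[2][0] := 3)
  R3 -= -2*R0 → (0, -4, -21, 1)  (L[3][0] := -2)
[col 1] pivot 1
  R2 -= -2*R1 → (0, 0, -3, 1)  (L[2][1] := -2)
  R3 -= -4*R1 → (0, 0, -9, 1)  (L[3][1] := -4)
[col 2] pivot -3
  R3 -= 3*R2 → (0, 0, 0, -2)  (L[3][2] := 3)

L[3][2] = 3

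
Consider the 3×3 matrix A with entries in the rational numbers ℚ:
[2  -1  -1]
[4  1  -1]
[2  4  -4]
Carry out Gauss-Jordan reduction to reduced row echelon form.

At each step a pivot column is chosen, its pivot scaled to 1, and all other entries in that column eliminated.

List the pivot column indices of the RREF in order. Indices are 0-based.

pivot(0,0)=2: scale R0 → (1, -1/2, -1/2)
  clear (1,0): R1 −= (4)R0 → (0, 3, 1)
  clear (2,0): R2 −= (2)R0 → (0, 5, -3)
pivot(1,1)=3: scale R1 → (0, 1, 1/3)
  clear (0,1): R0 −= (-1/2)R1 → (1, 0, -1/3)
  clear (2,1): R2 −= (5)R1 → (0, 0, -14/3)
pivot(2,2)=-14/3: scale R2 → (0, 0, 1)
  clear (0,2): R0 −= (-1/3)R2 → (1, 0, 0)
  clear (1,2): R1 −= (1/3)R2 → (0, 1, 0)

pivot columns: 0, 1, 2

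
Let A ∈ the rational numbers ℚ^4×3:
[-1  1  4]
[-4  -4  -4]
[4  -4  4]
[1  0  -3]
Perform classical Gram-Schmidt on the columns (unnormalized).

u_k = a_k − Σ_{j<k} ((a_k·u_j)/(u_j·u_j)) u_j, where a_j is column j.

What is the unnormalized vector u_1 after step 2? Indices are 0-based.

Step 1: u_0 = a_0 = (-1, -4, 4, 1).
Step 2: u_1 = a_1 − (-1/34)·u_0 = (33/34, -70/17, -66/17, 1/34).

u_1 = (33/34, -70/17, -66/17, 1/34)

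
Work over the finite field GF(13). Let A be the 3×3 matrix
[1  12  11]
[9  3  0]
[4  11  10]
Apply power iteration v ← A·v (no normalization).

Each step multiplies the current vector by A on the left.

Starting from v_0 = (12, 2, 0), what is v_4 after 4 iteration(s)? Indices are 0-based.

v_0 = (12, 2, 0).
v_1 = A·v_0 = (10, 10, 5).
v_2 = A·v_1 = (3, 3, 5).
v_3 = A·v_2 = (3, 10, 4).
v_4 = A·v_3 = (11, 5, 6).

v_4 = (11, 5, 6)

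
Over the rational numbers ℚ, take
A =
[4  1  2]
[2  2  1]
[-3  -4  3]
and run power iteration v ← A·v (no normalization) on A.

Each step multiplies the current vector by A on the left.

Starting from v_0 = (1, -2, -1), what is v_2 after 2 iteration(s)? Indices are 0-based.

v_2 = (1, -4, 18)

v_0 = (1, -2, -1).
v_1 = A·v_0 = (0, -3, 2).
v_2 = A·v_1 = (1, -4, 18).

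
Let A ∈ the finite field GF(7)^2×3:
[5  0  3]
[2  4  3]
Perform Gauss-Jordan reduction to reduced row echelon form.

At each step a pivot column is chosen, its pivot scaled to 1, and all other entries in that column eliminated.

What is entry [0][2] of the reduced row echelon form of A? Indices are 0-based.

M[0][2] = 2

pivot(0,0)=5: scale R0 → (1, 0, 2)
  clear (1,0): R1 −= (2)R0 → (0, 4, 6)
pivot(1,1)=4: scale R1 → (0, 1, 5)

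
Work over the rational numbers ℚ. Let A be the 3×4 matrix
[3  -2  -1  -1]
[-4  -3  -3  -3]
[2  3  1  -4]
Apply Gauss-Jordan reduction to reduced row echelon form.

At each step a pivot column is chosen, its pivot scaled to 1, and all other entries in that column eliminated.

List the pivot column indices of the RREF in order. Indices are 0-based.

[1] R0 /= 3  ⇒  (1, -2/3, -1/3, -1/3)
     R1 -= -4·R0  ⇒  (0, -17/3, -13/3, -13/3)
     R2 -= 2·R0  ⇒  (0, 13/3, 5/3, -10/3)
[2] R1 /= -17/3  ⇒  (0, 1, 13/17, 13/17)
     R0 -= -2/3·R1  ⇒  (1, 0, 3/17, 3/17)
     R2 -= 13/3·R1  ⇒  (0, 0, -28/17, -113/17)
[3] R2 /= -28/17  ⇒  (0, 0, 1, 113/28)
     R0 -= 3/17·R2  ⇒  (1, 0, 0, -15/28)
     R1 -= 13/17·R2  ⇒  (0, 1, 0, -65/28)

pivot columns: 0, 1, 2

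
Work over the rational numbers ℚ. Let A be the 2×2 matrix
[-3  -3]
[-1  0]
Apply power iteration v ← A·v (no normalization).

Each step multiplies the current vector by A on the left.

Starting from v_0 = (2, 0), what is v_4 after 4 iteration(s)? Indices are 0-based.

v_4 = (342, 90)

v_0 = (2, 0).
v_1 = A·v_0 = (-6, -2).
v_2 = A·v_1 = (24, 6).
v_3 = A·v_2 = (-90, -24).
v_4 = A·v_3 = (342, 90).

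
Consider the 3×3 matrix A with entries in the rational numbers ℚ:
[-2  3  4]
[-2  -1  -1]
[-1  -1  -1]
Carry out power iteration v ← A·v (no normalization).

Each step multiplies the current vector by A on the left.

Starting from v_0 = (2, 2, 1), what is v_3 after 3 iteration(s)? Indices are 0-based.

v_0 = (2, 2, 1).
v_1 = A·v_0 = (6, -7, -5).
v_2 = A·v_1 = (-53, 0, 6).
v_3 = A·v_2 = (130, 100, 47).

v_3 = (130, 100, 47)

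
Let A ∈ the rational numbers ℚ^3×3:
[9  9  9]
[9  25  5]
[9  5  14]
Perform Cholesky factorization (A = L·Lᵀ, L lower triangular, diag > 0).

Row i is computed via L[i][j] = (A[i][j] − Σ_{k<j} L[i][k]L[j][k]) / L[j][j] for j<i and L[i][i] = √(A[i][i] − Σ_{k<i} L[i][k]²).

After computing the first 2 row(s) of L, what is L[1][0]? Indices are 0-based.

Step 1: L[0][0] = √(9) = 3.
  L[1][0] = (9) / L[0][0] = 3.
Step 2: L[1][1] = √(16) = 4.

L[1][0] = 3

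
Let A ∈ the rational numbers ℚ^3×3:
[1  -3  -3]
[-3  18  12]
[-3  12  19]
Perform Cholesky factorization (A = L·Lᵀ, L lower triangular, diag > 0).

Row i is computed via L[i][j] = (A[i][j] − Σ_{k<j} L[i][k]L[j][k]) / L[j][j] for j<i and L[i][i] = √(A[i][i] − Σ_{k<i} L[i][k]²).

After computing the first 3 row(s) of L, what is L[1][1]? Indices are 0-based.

L[1][1] = 3

Step 1: L[0][0] = √(1) = 1.
  L[1][0] = (-3) / L[0][0] = -3.
Step 2: L[1][1] = √(9) = 3.
  L[2][0] = (-3) / L[0][0] = -3.
  L[2][1] = (3) / L[1][1] = 1.
Step 3: L[2][2] = √(9) = 3.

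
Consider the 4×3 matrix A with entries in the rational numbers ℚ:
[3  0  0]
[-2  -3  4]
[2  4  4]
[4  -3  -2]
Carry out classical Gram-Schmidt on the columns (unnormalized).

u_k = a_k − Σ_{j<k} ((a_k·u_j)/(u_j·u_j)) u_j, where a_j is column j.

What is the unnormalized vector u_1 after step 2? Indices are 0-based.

Step 1: u_0 = a_0 = (3, -2, 2, 4).
Step 2: u_1 = a_1 − (2/33)·u_0 = (-2/11, -95/33, 128/33, -107/33).

u_1 = (-2/11, -95/33, 128/33, -107/33)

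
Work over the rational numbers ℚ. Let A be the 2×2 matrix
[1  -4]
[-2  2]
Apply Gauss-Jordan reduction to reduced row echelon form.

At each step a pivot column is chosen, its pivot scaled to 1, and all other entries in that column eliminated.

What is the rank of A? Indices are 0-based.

rank = 2

pivot(0,0)=1: scale R0 → (1, -4)
  clear (1,0): R1 −= (-2)R0 → (0, -6)
pivot(1,1)=-6: scale R1 → (0, 1)
  clear (0,1): R0 −= (-4)R1 → (1, 0)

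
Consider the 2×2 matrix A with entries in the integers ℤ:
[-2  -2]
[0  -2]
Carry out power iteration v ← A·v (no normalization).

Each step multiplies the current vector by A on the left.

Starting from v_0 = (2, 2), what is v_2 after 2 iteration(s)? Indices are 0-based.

v_0 = (2, 2).
v_1 = A·v_0 = (-8, -4).
v_2 = A·v_1 = (24, 8).

v_2 = (24, 8)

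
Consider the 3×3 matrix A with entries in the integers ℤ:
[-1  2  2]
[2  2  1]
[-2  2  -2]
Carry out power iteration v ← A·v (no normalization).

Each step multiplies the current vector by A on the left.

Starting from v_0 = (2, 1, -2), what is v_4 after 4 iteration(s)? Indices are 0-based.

v_4 = (-20, 68, 176)

v_0 = (2, 1, -2).
v_1 = A·v_0 = (-4, 4, 2).
v_2 = A·v_1 = (16, 2, 12).
v_3 = A·v_2 = (12, 48, -52).
v_4 = A·v_3 = (-20, 68, 176).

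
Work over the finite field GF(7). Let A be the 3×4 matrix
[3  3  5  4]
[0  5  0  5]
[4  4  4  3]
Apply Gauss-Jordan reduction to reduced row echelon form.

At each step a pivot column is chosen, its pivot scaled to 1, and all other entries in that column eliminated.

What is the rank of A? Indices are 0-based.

rank = 3

step 1: normalize row 0 (÷3) = (1, 1, 4, 6)
  row 2: subtract 4×row0 = (0, 0, 2, 0)
step 2: normalize row 1 (÷5) = (0, 1, 0, 1)
  row 0: subtract 1×row1 = (1, 0, 4, 5)
step 3: normalize row 2 (÷2) = (0, 0, 1, 0)
  row 0: subtract 4×row2 = (1, 0, 0, 5)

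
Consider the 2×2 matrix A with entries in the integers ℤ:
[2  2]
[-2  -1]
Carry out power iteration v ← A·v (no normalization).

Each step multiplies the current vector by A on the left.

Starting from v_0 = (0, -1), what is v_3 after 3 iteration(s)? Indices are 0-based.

v_0 = (0, -1).
v_1 = A·v_0 = (-2, 1).
v_2 = A·v_1 = (-2, 3).
v_3 = A·v_2 = (2, 1).

v_3 = (2, 1)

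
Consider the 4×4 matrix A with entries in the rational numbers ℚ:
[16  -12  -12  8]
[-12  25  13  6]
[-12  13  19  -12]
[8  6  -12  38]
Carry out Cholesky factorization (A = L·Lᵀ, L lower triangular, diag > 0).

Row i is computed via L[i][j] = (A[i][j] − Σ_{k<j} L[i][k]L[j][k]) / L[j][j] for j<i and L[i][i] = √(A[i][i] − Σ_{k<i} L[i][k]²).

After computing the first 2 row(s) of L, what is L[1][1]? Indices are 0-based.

Step 1: L[0][0] = √(16) = 4.
  L[1][0] = (-12) / L[0][0] = -3.
Step 2: L[1][1] = √(16) = 4.

L[1][1] = 4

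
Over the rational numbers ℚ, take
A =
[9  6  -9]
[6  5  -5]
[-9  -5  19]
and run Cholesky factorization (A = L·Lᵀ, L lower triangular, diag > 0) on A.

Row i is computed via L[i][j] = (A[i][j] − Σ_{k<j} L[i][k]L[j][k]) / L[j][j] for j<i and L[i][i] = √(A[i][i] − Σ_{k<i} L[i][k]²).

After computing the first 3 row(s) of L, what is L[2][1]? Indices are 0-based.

L[2][1] = 1

Step 1: L[0][0] = √(9) = 3.
  L[1][0] = (6) / L[0][0] = 2.
Step 2: L[1][1] = √(1) = 1.
  L[2][0] = (-9) / L[0][0] = -3.
  L[2][1] = (1) / L[1][1] = 1.
Step 3: L[2][2] = √(9) = 3.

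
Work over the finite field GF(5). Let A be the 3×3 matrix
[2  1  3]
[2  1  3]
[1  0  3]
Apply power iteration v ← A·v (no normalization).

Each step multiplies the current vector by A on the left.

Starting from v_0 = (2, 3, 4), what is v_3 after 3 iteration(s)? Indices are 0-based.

v_0 = (2, 3, 4).
v_1 = A·v_0 = (4, 4, 4).
v_2 = A·v_1 = (4, 4, 1).
v_3 = A·v_2 = (0, 0, 2).

v_3 = (0, 0, 2)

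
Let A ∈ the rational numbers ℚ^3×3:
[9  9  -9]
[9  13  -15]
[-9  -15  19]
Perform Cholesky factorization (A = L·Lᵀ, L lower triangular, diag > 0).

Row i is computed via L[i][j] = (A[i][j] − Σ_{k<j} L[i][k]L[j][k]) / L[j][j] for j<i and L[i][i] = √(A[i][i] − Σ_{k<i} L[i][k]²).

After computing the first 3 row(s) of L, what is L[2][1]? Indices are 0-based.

Step 1: L[0][0] = √(9) = 3.
  L[1][0] = (9) / L[0][0] = 3.
Step 2: L[1][1] = √(4) = 2.
  L[2][0] = (-9) / L[0][0] = -3.
  L[2][1] = (-6) / L[1][1] = -3.
Step 3: L[2][2] = √(1) = 1.

L[2][1] = -3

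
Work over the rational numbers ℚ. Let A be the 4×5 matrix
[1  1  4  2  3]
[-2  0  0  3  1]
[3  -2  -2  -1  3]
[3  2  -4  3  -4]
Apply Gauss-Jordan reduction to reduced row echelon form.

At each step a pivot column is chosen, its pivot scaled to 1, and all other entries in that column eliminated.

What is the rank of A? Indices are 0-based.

[1] R0 /= 1  ⇒  (1, 1, 4, 2, 3)
     R1 -= -2·R0  ⇒  (0, 2, 8, 7, 7)
     R2 -= 3·R0  ⇒  (0, -5, -14, -7, -6)
     R3 -= 3·R0  ⇒  (0, -1, -16, -3, -13)
[2] R1 /= 2  ⇒  (0, 1, 4, 7/2, 7/2)
     R0 -= 1·R1  ⇒  (1, 0, 0, -3/2, -1/2)
     R2 -= -5·R1  ⇒  (0, 0, 6, 21/2, 23/2)
     R3 -= -1·R1  ⇒  (0, 0, -12, 1/2, -19/2)
[3] R2 /= 6  ⇒  (0, 0, 1, 7/4, 23/12)
     R1 -= 4·R2  ⇒  (0, 1, 0, -7/2, -25/6)
     R3 -= -12·R2  ⇒  (0, 0, 0, 43/2, 27/2)
[4] R3 /= 43/2  ⇒  (0, 0, 0, 1, 27/43)
     R0 -= -3/2·R3  ⇒  (1, 0, 0, 0, 19/43)
     R1 -= -7/2·R3  ⇒  (0, 1, 0, 0, -254/129)
     R2 -= 7/4·R3  ⇒  (0, 0, 1, 0, 211/258)

rank = 4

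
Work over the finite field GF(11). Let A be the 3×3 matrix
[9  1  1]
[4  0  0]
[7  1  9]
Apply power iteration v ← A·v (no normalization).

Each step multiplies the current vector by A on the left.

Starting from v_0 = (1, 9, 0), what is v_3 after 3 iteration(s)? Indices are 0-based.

v_3 = (4, 2, 6)

v_0 = (1, 9, 0).
v_1 = A·v_0 = (7, 4, 5).
v_2 = A·v_1 = (6, 6, 10).
v_3 = A·v_2 = (4, 2, 6).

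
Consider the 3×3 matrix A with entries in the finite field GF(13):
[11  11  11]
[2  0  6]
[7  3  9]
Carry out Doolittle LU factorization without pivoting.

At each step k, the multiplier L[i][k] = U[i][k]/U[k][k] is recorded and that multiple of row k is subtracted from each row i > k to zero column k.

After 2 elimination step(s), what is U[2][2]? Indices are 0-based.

k=0: U[0][0]=11
  eliminate (1,0): mult=12, new row 1: (0, 11, 4); set L[1][0]=12
  eliminate (2,0): mult=3, new row 2: (0, 9, 2); set L[2][0]=3
k=1: U[1][1]=11
  eliminate (2,1): mult=2, new row 2: (0, 0, 7); set L[2][1]=2

U[2][2] = 7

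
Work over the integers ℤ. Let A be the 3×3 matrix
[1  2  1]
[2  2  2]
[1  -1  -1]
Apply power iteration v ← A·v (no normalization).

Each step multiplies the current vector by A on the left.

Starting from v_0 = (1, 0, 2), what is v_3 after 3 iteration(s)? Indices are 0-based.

v_0 = (1, 0, 2).
v_1 = A·v_0 = (3, 6, -1).
v_2 = A·v_1 = (14, 16, -2).
v_3 = A·v_2 = (44, 56, 0).

v_3 = (44, 56, 0)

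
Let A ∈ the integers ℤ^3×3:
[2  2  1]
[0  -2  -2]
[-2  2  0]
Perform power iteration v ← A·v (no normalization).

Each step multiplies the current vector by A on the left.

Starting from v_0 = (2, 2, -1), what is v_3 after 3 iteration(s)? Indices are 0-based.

v_0 = (2, 2, -1).
v_1 = A·v_0 = (7, -2, 0).
v_2 = A·v_1 = (10, 4, -18).
v_3 = A·v_2 = (10, 28, -12).

v_3 = (10, 28, -12)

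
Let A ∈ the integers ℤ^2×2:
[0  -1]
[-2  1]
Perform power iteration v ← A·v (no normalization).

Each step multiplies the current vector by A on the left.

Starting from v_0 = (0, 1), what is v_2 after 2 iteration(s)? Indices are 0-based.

v_2 = (-1, 3)

v_0 = (0, 1).
v_1 = A·v_0 = (-1, 1).
v_2 = A·v_1 = (-1, 3).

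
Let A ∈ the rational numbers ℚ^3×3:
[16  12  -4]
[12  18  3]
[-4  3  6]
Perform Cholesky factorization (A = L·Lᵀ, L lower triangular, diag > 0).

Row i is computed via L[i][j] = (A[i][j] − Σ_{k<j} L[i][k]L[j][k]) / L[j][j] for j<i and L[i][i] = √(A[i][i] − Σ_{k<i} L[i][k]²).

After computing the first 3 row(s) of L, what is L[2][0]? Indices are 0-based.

L[2][0] = -1

Step 1: L[0][0] = √(16) = 4.
  L[1][0] = (12) / L[0][0] = 3.
Step 2: L[1][1] = √(9) = 3.
  L[2][0] = (-4) / L[0][0] = -1.
  L[2][1] = (6) / L[1][1] = 2.
Step 3: L[2][2] = √(1) = 1.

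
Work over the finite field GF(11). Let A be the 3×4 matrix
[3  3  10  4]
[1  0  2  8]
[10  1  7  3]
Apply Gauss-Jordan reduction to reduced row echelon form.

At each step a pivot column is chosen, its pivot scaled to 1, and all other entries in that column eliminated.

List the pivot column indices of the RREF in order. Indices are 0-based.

pivot(0,0)=3: scale R0 → (1, 1, 7, 5)
  clear (1,0): R1 −= (1)R0 → (0, 10, 6, 3)
  clear (2,0): R2 −= (10)R0 → (0, 2, 3, 8)
pivot(1,1)=10: scale R1 → (0, 1, 5, 8)
  clear (0,1): R0 −= (1)R1 → (1, 0, 2, 8)
  clear (2,1): R2 −= (2)R1 → (0, 0, 4, 3)
pivot(2,2)=4: scale R2 → (0, 0, 1, 9)
  clear (0,2): R0 −= (2)R2 → (1, 0, 0, 1)
  clear (1,2): R1 −= (5)R2 → (0, 1, 0, 7)

pivot columns: 0, 1, 2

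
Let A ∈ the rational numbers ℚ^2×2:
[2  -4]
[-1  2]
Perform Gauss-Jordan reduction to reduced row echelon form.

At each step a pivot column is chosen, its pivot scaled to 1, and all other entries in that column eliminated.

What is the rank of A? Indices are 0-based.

rank = 1

step 1: normalize row 0 (÷2) = (1, -2)
  row 1: subtract -1×row0 = (0, 0)
skip col 1 (zero from row 1)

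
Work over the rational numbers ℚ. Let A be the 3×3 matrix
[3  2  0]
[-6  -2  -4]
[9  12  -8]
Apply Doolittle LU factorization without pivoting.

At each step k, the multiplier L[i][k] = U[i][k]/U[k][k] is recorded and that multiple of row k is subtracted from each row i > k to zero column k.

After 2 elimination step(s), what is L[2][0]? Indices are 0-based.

L[2][0] = 3

k=0: U[0][0]=3
  eliminate (1,0): mult=-2, new row 1: (0, 2, -4); set L[1][0]=-2
  eliminate (2,0): mult=3, new row 2: (0, 6, -8); set L[2][0]=3
k=1: U[1][1]=2
  eliminate (2,1): mult=3, new row 2: (0, 0, 4); set L[2][1]=3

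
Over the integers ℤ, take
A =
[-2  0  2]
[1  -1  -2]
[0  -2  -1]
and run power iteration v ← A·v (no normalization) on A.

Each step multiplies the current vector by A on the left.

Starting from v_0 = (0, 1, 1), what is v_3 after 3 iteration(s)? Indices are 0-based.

v_3 = (38, -39, -31)

v_0 = (0, 1, 1).
v_1 = A·v_0 = (2, -3, -3).
v_2 = A·v_1 = (-10, 11, 9).
v_3 = A·v_2 = (38, -39, -31).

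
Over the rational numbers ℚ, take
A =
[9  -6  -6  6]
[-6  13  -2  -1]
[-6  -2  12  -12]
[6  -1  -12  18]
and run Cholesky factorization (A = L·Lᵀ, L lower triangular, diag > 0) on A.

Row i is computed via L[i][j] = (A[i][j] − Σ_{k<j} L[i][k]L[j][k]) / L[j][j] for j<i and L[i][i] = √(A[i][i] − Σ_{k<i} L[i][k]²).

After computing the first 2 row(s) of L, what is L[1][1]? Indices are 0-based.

L[1][1] = 3

Step 1: L[0][0] = √(9) = 3.
  L[1][0] = (-6) / L[0][0] = -2.
Step 2: L[1][1] = √(9) = 3.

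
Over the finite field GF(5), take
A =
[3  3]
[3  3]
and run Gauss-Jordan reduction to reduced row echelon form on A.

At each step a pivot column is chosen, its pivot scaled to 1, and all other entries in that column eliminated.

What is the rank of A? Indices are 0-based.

[1] R0 /= 3  ⇒  (1, 1)
     R1 -= 3·R0  ⇒  (0, 0)
column 1 empty below row 1

rank = 1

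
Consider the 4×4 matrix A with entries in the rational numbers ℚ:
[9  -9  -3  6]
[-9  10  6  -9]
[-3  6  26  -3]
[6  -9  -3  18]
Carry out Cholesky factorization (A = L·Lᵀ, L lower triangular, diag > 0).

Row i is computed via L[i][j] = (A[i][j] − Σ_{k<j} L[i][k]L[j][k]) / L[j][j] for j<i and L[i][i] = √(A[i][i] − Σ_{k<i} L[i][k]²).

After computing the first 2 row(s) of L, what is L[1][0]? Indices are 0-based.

Step 1: L[0][0] = √(9) = 3.
  L[1][0] = (-9) / L[0][0] = -3.
Step 2: L[1][1] = √(1) = 1.

L[1][0] = -3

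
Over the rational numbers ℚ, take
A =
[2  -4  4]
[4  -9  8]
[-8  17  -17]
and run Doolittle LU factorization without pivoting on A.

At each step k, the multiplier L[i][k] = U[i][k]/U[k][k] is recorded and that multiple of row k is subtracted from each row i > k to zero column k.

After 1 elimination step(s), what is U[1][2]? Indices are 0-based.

[col 0] pivot 2
  R1 -= 2*R0 → (0, -1, 0)  (L[1][0] := 2)
  R2 -= -4*R0 → (0, 1, -1)  (L[2][0] := -4)

U[1][2] = 0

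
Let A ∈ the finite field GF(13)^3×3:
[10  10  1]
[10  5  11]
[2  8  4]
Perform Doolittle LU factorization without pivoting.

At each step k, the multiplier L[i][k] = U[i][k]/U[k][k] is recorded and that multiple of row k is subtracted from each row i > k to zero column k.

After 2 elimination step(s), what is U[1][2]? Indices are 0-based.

U[1][2] = 10

k=0: U[0][0]=10
  eliminate (1,0): mult=1, new row 1: (0, 8, 10); set L[1][0]=1
  eliminate (2,0): mult=8, new row 2: (0, 6, 9); set L[2][0]=8
k=1: U[1][1]=8
  eliminate (2,1): mult=4, new row 2: (0, 0, 8); set L[2][1]=4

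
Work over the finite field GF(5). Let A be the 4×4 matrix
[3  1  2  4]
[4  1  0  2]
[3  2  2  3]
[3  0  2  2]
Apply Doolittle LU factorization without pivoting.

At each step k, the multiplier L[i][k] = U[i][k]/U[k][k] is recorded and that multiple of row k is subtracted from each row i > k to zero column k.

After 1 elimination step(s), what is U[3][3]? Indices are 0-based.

Step 1: pivot at (0,0) is 3.
  row1 ← row1 − (3)·row0  ⇒  L[1][0]=3, U row1=(0, 3, 4, 0)
  row2 ← row2 − (1)·row0  ⇒  L[2][0]=1, U row2=(0, 1, 0, 4)
  row3 ← row3 − (1)·row0  ⇒  L[3][0]=1, U row3=(0, 4, 0, 3)

U[3][3] = 3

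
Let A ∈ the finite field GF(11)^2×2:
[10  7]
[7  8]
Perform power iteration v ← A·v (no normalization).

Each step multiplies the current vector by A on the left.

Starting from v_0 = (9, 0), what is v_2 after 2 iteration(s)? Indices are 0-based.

v_2 = (10, 1)

v_0 = (9, 0).
v_1 = A·v_0 = (2, 8).
v_2 = A·v_1 = (10, 1).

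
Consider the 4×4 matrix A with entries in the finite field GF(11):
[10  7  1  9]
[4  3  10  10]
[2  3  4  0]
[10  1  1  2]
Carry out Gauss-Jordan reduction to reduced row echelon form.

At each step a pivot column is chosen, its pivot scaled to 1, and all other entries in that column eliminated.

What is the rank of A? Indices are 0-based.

rank = 4

pivot(0,0)=10: scale R0 → (1, 4, 10, 2)
  clear (1,0): R1 −= (4)R0 → (0, 9, 3, 2)
  clear (2,0): R2 −= (2)R0 → (0, 6, 6, 7)
  clear (3,0): R3 −= (10)R0 → (0, 5, 0, 4)
pivot(1,1)=9: scale R1 → (0, 1, 4, 10)
  clear (0,1): R0 −= (4)R1 → (1, 0, 5, 6)
  clear (2,1): R2 −= (6)R1 → (0, 0, 4, 2)
  clear (3,1): R3 −= (5)R1 → (0, 0, 2, 9)
pivot(2,2)=4: scale R2 → (0, 0, 1, 6)
  clear (0,2): R0 −= (5)R2 → (1, 0, 0, 9)
  clear (1,2): R1 −= (4)R2 → (0, 1, 0, 8)
  clear (3,2): R3 −= (2)R2 → (0, 0, 0, 8)
pivot(3,3)=8: scale R3 → (0, 0, 0, 1)
  clear (0,3): R0 −= (9)R3 → (1, 0, 0, 0)
  clear (1,3): R1 −= (8)R3 → (0, 1, 0, 0)
  clear (2,3): R2 −= (6)R3 → (0, 0, 1, 0)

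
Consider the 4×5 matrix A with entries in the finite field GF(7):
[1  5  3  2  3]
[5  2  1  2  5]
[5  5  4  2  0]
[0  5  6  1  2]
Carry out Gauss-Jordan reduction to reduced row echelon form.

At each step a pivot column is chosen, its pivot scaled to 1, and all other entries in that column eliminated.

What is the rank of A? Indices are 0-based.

[1] R0 /= 1  ⇒  (1, 5, 3, 2, 3)
     R1 -= 5·R0  ⇒  (0, 5, 0, 6, 4)
     R2 -= 5·R0  ⇒  (0, 1, 3, 6, 6)
[2] R1 /= 5  ⇒  (0, 1, 0, 4, 5)
     R0 -= 5·R1  ⇒  (1, 0, 3, 3, 6)
     R2 -= 1·R1  ⇒  (0, 0, 3, 2, 1)
     R3 -= 5·R1  ⇒  (0, 0, 6, 2, 5)
[3] R2 /= 3  ⇒  (0, 0, 1, 3, 5)
     R0 -= 3·R2  ⇒  (1, 0, 0, 1, 5)
     R3 -= 6·R2  ⇒  (0, 0, 0, 5, 3)
[4] R3 /= 5  ⇒  (0, 0, 0, 1, 2)
     R0 -= 1·R3  ⇒  (1, 0, 0, 0, 3)
     R1 -= 4·R3  ⇒  (0, 1, 0, 0, 4)
     R2 -= 3·R3  ⇒  (0, 0, 1, 0, 6)

rank = 4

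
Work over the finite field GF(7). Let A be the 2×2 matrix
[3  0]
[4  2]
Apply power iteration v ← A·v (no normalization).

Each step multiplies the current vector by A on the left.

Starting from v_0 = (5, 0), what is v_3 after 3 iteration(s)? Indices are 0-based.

v_0 = (5, 0).
v_1 = A·v_0 = (1, 6).
v_2 = A·v_1 = (3, 2).
v_3 = A·v_2 = (2, 2).

v_3 = (2, 2)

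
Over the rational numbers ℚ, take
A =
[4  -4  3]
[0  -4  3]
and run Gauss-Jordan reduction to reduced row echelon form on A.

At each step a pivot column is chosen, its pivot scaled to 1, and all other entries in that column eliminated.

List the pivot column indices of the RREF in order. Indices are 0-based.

pivot(0,0)=4: scale R0 → (1, -1, 3/4)
pivot(1,1)=-4: scale R1 → (0, 1, -3/4)
  clear (0,1): R0 −= (-1)R1 → (1, 0, 0)

pivot columns: 0, 1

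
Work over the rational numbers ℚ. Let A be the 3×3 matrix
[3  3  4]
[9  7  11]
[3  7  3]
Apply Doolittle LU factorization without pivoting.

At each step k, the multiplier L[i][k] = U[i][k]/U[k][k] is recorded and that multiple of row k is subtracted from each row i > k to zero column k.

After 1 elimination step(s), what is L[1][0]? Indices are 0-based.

L[1][0] = 3

k=0: U[0][0]=3
  eliminate (1,0): mult=3, new row 1: (0, -2, -1); set L[1][0]=3
  eliminate (2,0): mult=1, new row 2: (0, 4, -1); set L[2][0]=1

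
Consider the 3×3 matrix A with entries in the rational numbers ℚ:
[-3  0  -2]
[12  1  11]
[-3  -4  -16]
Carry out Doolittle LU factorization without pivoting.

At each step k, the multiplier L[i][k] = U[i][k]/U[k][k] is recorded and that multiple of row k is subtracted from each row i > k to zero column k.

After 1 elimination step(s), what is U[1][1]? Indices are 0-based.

k=0: U[0][0]=-3
  eliminate (1,0): mult=-4, new row 1: (0, 1, 3); set L[1][0]=-4
  eliminate (2,0): mult=1, new row 2: (0, -4, -14); set L[2][0]=1

U[1][1] = 1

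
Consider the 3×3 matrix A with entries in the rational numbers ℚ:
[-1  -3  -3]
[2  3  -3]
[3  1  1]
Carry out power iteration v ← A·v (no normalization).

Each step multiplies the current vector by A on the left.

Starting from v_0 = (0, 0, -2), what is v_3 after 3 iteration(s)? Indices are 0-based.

v_3 = (-156, 6, 4)

v_0 = (0, 0, -2).
v_1 = A·v_0 = (6, 6, -2).
v_2 = A·v_1 = (-18, 36, 22).
v_3 = A·v_2 = (-156, 6, 4).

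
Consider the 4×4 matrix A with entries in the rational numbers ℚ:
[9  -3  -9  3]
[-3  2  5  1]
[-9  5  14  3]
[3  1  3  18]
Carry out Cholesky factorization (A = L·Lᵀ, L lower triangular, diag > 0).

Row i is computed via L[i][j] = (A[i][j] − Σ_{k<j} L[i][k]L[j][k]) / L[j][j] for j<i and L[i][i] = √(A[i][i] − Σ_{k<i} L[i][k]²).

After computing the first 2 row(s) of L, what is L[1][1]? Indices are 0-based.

Step 1: L[0][0] = √(9) = 3.
  L[1][0] = (-3) / L[0][0] = -1.
Step 2: L[1][1] = √(1) = 1.

L[1][1] = 1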